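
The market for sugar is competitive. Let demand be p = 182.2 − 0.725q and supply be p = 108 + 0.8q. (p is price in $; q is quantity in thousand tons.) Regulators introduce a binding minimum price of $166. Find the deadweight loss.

$527.85 thousand

Competitive equilibrium: 182.2 − 0.725q = 108 + 0.8q → q* = 48.6557, p* = 146.9246.
At the floor p = 166, quantity demanded = (182.2 − 166)/0.725 = 22.3448.
Sellers' marginal cost at q' = 22.3448: 108 + 0.8·22.3448 = 125.8758.
Δq = 48.6557 − 22.3448 = 26.3109; wedge = 166 − 125.8758 = 40.1242.
The triangle = ½ × 26.3109 × 40.1242 = $527.85 thousand.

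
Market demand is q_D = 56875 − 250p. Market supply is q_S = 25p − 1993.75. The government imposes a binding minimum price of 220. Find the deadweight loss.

48381.39

In inverse form: demand p = 227.5 − 0.004q, supply p = 79.75 + 0.04q.
Competitive equilibrium: 227.5 − 0.004q = 79.75 + 0.04q → q* = 3357.9545, p* = 214.0682.
At the floor p = 220, quantity demanded = (227.5 − 220)/0.004 = 1875.
Sellers' marginal cost at q' = 1875: 79.75 + 0.04·1875 = 154.75.
Δq = 3357.9545 − 1875 = 1482.9545; wedge = 220 − 154.75 = 65.25.
Welfare loss = ½ × 1482.9545 × 65.25 = 48381.39.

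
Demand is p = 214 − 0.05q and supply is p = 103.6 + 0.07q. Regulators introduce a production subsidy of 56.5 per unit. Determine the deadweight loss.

13301.04

Competitive equilibrium: 214 − 0.05q = 103.6 + 0.07q → q* = 920, p* = 168.
The subsidy lowers effective supply by 56.5: p = 47.1 + 0.07q.
New quantity: 214 − 0.05q = 47.1 + 0.07q → q' = 1390.8333.
Overproduction Δq = 1390.8333 − 920 = 470.8333; wedge = subsidy = 56.5.
The triangle = ½ × 470.8333 × 56.5 = 13301.04.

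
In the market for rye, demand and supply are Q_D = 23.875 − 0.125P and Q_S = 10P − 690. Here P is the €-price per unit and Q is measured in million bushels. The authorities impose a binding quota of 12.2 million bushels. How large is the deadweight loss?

In inverse form: demand P = 191 − 8Q, supply P = 69 + 0.1Q.
Competitive equilibrium: 191 − 8Q = 69 + 0.1Q → Q* = 15.0617, P* = 70.5062.
At Q = 12.2: demand price = 191 − 8·12.2 = 93.4; supply price = 69 + 0.1·12.2 = 70.22.
ΔQ = 15.0617 − 12.2 = 2.8617; wedge = 93.4 − 70.22 = 23.18.
The triangle = ½ × 2.8617 × 23.18 = €33.17 million.

€33.17 million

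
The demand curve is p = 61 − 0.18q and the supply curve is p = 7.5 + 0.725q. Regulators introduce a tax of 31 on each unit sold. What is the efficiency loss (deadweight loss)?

530.94

Competitive equilibrium: 61 − 0.18q = 7.5 + 0.725q → q* = 59.116, p* = 50.3591.
With the tax, the buyer price exceeds the seller price by 31: (61 − 0.18q) − (7.5 + 0.725q) = 31 → q' = 24.8619.
Δq = 59.116 − 24.8619 = 34.2541; the wedge equals the tax, 31.
DWL = ½ × 34.2541 × 31 = 530.94.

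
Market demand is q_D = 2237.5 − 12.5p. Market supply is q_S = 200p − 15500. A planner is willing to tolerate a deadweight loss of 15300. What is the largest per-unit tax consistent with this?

51

In inverse form: demand p = 179 − 0.08q, supply p = 77.5 + 0.005q.
Competitive equilibrium: 179 − 0.08q = 77.5 + 0.005q → q* = 1194.1176, p* = 83.4706.
A tax t gives Δq = t/0.085 and wedge t, so DWL = t²/0.17.
t²/0.17 = 15300 → t² = 2601 → t = 51.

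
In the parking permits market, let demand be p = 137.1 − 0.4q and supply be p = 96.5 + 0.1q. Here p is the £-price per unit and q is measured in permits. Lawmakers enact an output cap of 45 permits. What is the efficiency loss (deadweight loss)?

£327.61

Competitive equilibrium: 137.1 − 0.4q = 96.5 + 0.1q → q* = 81.2, p* = 104.62.
At q = 45: demand price = 137.1 − 0.4·45 = 119.1; supply price = 96.5 + 0.1·45 = 101.
Δq = 81.2 − 45 = 36.2; wedge = 119.1 − 101 = 18.1.
The triangle = ½ × 36.2 × 18.1 = £327.61.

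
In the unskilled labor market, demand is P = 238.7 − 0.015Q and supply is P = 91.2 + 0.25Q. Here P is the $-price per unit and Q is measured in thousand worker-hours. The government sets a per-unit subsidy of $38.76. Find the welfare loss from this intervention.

$2834.60 thousand

Competitive equilibrium: 238.7 − 0.015Q = 91.2 + 0.25Q → Q* = 556.6038, P* = 230.3509.
The subsidy lowers effective supply by 38.76: P = 52.44 + 0.25Q.
New quantity: 238.7 − 0.015Q = 52.44 + 0.25Q → Q' = 702.8679.
Overproduction ΔQ = 702.8679 − 556.6038 = 146.2641; wedge = subsidy = 38.76.
The triangle = ½ × 146.2641 × 38.76 = $2834.60 thousand.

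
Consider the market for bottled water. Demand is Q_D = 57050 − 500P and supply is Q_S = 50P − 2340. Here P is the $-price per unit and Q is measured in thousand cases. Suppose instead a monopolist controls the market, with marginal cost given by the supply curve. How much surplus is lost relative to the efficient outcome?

In inverse form: demand P = 114.1 − 0.002Q, supply P = 46.8 + 0.02Q.
Competitive equilibrium: 114.1 − 0.002Q = 46.8 + 0.02Q → Q* = 3059.09091, P* = 107.98182.
Marginal revenue: MR = 114.1 − 0.004Q. Set MR = MC: 114.1 − 0.004Q = 46.8 + 0.02Q → Q_m = 2804.16667.
Price P_m = 114.1 − 0.002·2804.16667 = 108.49167; MC(Q_m) = 46.8 + 0.02·2804.16667 = 102.88333.
Competitive Q* = 3059.09091, so ΔQ = 254.92424; wedge = 108.49167 − 102.88333 = 5.60834.
Welfare loss = ½ × 254.92424 × 5.60834 = $714.85 thousand.

$714.85 thousand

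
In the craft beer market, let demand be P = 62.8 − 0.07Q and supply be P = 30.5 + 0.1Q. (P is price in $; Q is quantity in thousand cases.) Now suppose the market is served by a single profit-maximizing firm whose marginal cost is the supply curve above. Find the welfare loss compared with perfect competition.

$261.04 thousand

Competitive equilibrium: 62.8 − 0.07Q = 30.5 + 0.1Q → Q* = 190, P* = 49.5.
Marginal revenue: MR = 62.8 − 0.14Q. Set MR = MC: 62.8 − 0.14Q = 30.5 + 0.1Q → Q_m = 134.5833.
Price P_m = 62.8 − 0.07·134.5833 = 53.3792; MC(Q_m) = 30.5 + 0.1·134.5833 = 43.9583.
Competitive Q* = 190, so ΔQ = 55.4167; wedge = 53.3792 − 43.9583 = 9.4209.
Welfare loss = ½ × 55.4167 × 9.4209 = $261.04 thousand.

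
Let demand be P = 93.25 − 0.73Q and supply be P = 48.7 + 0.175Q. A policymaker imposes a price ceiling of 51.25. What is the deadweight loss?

Competitive equilibrium: 93.25 − 0.73Q = 48.7 + 0.175Q → Q* = 49.2265, P* = 57.3146.
At the ceiling P = 51.25, quantity supplied = (51.25 − 48.7)/0.175 = 14.5714.
Willingness to pay at Q' = 14.5714: 93.25 − 0.73·14.5714 = 82.6129.
ΔQ = 49.2265 − 14.5714 = 34.6551; wedge = 82.6129 − 51.25 = 31.3629.
Deadweight loss = ½ × 34.6551 × 31.3629 = 543.44.

543.44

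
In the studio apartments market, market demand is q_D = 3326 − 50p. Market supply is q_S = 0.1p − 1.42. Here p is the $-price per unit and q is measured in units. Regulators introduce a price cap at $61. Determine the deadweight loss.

In inverse form: demand p = 66.52 − 0.02q, supply p = 14.2 + 10q.
Competitive equilibrium: 66.52 − 0.02q = 14.2 + 10q → q* = 5.2216, p* = 66.4156.
At the ceiling p = 61, quantity supplied = (61 − 14.2)/10 = 4.68.
Willingness to pay at q' = 4.68: 66.52 − 0.02·4.68 = 66.4264.
Δq = 5.2216 − 4.68 = 0.5416; wedge = 66.4264 − 61 = 5.4264.
DWL = ½ × 0.5416 × 5.4264 = $1.47.

$1.47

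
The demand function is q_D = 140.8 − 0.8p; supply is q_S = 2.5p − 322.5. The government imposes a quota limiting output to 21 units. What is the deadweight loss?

46.22

In inverse form: demand p = 176 − 1.25q, supply p = 129 + 0.4q.
Competitive equilibrium: 176 − 1.25q = 129 + 0.4q → q* = 28.4848, p* = 140.3939.
At q = 21: demand price = 176 − 1.25·21 = 149.75; supply price = 129 + 0.4·21 = 137.4.
Δq = 28.4848 − 21 = 7.4848; wedge = 149.75 − 137.4 = 12.35.
Welfare loss = ½ × 7.4848 × 12.35 = 46.22.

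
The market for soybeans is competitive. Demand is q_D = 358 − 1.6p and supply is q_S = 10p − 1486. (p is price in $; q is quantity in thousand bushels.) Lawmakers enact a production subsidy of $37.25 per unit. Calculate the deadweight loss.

In inverse form: demand p = 223.75 − 0.625q, supply p = 148.6 + 0.1q.
Competitive equilibrium: 223.75 − 0.625q = 148.6 + 0.1q → q* = 103.6552, p* = 158.9655.
The subsidy lowers effective supply by 37.25: p = 111.35 + 0.1q.
New quantity: 223.75 − 0.625q = 111.35 + 0.1q → q' = 155.0345.
Overproduction Δq = 155.0345 − 103.6552 = 51.3793; wedge = subsidy = 37.25.
DWL = ½ × 51.3793 × 37.25 = $956.94 thousand.

$956.94 thousand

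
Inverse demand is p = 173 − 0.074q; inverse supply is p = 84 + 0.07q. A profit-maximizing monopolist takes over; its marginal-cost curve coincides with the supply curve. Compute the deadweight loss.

3169.11

Competitive equilibrium: 173 − 0.074q = 84 + 0.07q → q* = 618.0556, p* = 127.2639.
Marginal revenue: MR = 173 − 0.148q. Set MR = MC: 173 − 0.148q = 84 + 0.07q → q_m = 408.2569.
Price p_m = 173 − 0.074·408.2569 = 142.789; MC(q_m) = 84 + 0.07·408.2569 = 112.578.
Competitive q* = 618.0556, so Δq = 209.7987; wedge = 142.789 − 112.578 = 30.211.
Deadweight loss = ½ × 209.7987 × 30.211 = 3169.11.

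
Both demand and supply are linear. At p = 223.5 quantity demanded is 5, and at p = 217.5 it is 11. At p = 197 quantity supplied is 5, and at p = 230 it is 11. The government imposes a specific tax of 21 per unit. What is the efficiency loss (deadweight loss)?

Demand slope = (217.5 − 223.5)/(11 − 5) = −1, so p = 228.5 − q.
Supply slope = (230 − 197)/(11 − 5) = 5.5, so p = 169.5 + 5.5q.
Competitive equilibrium: 228.5 − q = 169.5 + 5.5q → q* = 9.0769, p* = 219.4231.
With the tax, the buyer price exceeds the seller price by 21: (228.5 − q) − (169.5 + 5.5q) = 21 → q' = 5.8462.
Δq = 9.0769 − 5.8462 = 3.2307; the wedge equals the tax, 21.
The triangle = ½ × 3.2307 × 21 = 33.92.

33.92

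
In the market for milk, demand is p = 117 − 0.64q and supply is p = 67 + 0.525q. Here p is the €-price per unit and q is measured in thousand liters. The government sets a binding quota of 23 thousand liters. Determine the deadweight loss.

€231.10 thousand

Competitive equilibrium: 117 − 0.64q = 67 + 0.525q → q* = 42.9185, p* = 89.5322.
At q = 23: demand price = 117 − 0.64·23 = 102.28; supply price = 67 + 0.525·23 = 79.075.
Δq = 42.9185 − 23 = 19.9185; wedge = 102.28 − 79.075 = 23.205.
The triangle = ½ × 19.9185 × 23.205 = €231.10 thousand.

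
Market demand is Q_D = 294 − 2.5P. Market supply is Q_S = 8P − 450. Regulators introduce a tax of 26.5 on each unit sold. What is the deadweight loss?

In inverse form: demand P = 117.6 − 0.4Q, supply P = 56.25 + 0.125Q.
Competitive equilibrium: 117.6 − 0.4Q = 56.25 + 0.125Q → Q* = 116.8571, P* = 70.8571.
With the tax, the buyer price exceeds the seller price by 26.5: (117.6 − 0.4Q) − (56.25 + 0.125Q) = 26.5 → Q' = 66.381.
ΔQ = 116.8571 − 66.381 = 50.4761; the wedge equals the tax, 26.5.
DWL = ½ × 50.4761 × 26.5 = 668.81.

668.81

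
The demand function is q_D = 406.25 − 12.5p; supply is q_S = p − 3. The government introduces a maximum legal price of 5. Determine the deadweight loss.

In inverse form: demand p = 32.5 − 0.08q, supply p = 3 + q.
Competitive equilibrium: 32.5 − 0.08q = 3 + q → q* = 27.3148, p* = 30.3148.
At the ceiling p = 5, quantity supplied = (5 − 3)/1 = 2.
Willingness to pay at q' = 2: 32.5 − 0.08·2 = 32.34.
Δq = 27.3148 − 2 = 25.3148; wedge = 32.34 − 5 = 27.34.
The triangle = ½ × 25.3148 × 27.34 = 346.05.

346.05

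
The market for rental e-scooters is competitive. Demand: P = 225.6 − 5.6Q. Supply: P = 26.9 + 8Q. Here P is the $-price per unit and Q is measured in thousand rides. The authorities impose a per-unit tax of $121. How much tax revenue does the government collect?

Competitive equilibrium: 225.6 − 5.6Q = 26.9 + 8Q → Q* = 14.6103, P* = 143.7824.
With the tax, the buyer price exceeds the seller price by 121: (225.6 − 5.6Q) − (26.9 + 8Q) = 121 → Q' = 5.7132.
Tax revenue = 121 × 5.7132 = $691.30 thousand.

$691.30 thousand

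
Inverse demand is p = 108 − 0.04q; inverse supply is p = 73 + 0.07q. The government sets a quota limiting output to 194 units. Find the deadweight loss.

848.16

Competitive equilibrium: 108 − 0.04q = 73 + 0.07q → q* = 318.1818, p* = 95.2727.
At q = 194: demand price = 108 − 0.04·194 = 100.24; supply price = 73 + 0.07·194 = 86.58.
Δq = 318.1818 − 194 = 124.1818; wedge = 100.24 − 86.58 = 13.66.
Welfare loss = ½ × 124.1818 × 13.66 = 848.16.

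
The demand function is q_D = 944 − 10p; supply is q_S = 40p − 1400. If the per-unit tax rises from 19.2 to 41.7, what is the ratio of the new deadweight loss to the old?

4.717

In inverse form: demand p = 94.4 − 0.1q, supply p = 35 + 0.025q.
Competitive equilibrium: 94.4 − 0.1q = 35 + 0.025q → q* = 475.2, p* = 46.88.
For a per-unit tax t: Δq = t/0.125, so DWL = ½·t·(t/0.125) = t²/0.25.
At t = 19.2: DWL = 1474.56. At t = 41.7: DWL = 6955.56.
Ratio = (41.7/19.2)² = 4.717.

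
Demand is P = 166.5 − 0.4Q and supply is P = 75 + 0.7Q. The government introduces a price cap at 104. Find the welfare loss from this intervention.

958.83

Competitive equilibrium: 166.5 − 0.4Q = 75 + 0.7Q → Q* = 83.1818, P* = 133.2273.
At the ceiling P = 104, quantity supplied = (104 − 75)/0.7 = 41.4286.
Willingness to pay at Q' = 41.4286: 166.5 − 0.4·41.4286 = 149.9286.
ΔQ = 83.1818 − 41.4286 = 41.7532; wedge = 149.9286 − 104 = 45.9286.
DWL = ½ × 41.7532 × 45.9286 = 958.83.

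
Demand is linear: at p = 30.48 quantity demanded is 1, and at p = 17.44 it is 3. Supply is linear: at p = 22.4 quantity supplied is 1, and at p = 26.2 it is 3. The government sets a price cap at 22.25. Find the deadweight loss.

4.54

Demand slope = (17.44 − 30.48)/(3 − 1) = −6.52, so p = 37 − 6.52q.
Supply slope = (26.2 − 22.4)/(3 − 1) = 1.9, so p = 20.5 + 1.9q.
Competitive equilibrium: 37 − 6.52q = 20.5 + 1.9q → q* = 1.9596, p* = 24.2233.
At the ceiling p = 22.25, quantity supplied = (22.25 − 20.5)/1.9 = 0.9211.
Willingness to pay at q' = 0.9211: 37 − 6.52·0.9211 = 30.9944.
Δq = 1.9596 − 0.9211 = 1.0385; wedge = 30.9944 − 22.25 = 8.7444.
DWL = ½ × 1.0385 × 8.7444 = 4.54.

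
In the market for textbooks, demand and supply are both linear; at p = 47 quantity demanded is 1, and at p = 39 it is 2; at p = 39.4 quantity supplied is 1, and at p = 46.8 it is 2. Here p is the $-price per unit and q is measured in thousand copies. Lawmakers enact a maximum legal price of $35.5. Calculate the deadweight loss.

Demand slope = (39 − 47)/(2 − 1) = −8, so p = 55 − 8q.
Supply slope = (46.8 − 39.4)/(2 − 1) = 7.4, so p = 32 + 7.4q.
Competitive equilibrium: 55 − 8q = 32 + 7.4q → q* = 1.4935, p* = 43.0519.
At the ceiling p = 35.5, quantity supplied = (35.5 − 32)/7.4 = 0.473.
Willingness to pay at q' = 0.473: 55 − 8·0.473 = 51.216.
Δq = 1.4935 − 0.473 = 1.0205; wedge = 51.216 − 35.5 = 15.716.
DWL = ½ × 1.0205 × 15.716 = $8.02 thousand.

$8.02 thousand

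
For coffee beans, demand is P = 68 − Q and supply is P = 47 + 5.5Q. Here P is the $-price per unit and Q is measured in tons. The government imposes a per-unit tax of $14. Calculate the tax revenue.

$15.08

Competitive equilibrium: 68 − Q = 47 + 5.5Q → Q* = 3.2308, P* = 64.7692.
With the tax, the buyer price exceeds the seller price by 14: (68 − Q) − (47 + 5.5Q) = 14 → Q' = 1.0769.
Tax revenue = 14 × 1.0769 = $15.08.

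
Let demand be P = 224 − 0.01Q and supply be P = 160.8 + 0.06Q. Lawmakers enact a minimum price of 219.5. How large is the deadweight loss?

7177.79

Competitive equilibrium: 224 − 0.01Q = 160.8 + 0.06Q → Q* = 902.8571, P* = 214.9714.
At the floor P = 219.5, quantity demanded = (224 − 219.5)/0.01 = 450.
Sellers' marginal cost at Q' = 450: 160.8 + 0.06·450 = 187.8.
ΔQ = 902.8571 − 450 = 452.8571; wedge = 219.5 − 187.8 = 31.7.
DWL = ½ × 452.8571 × 31.7 = 7177.79.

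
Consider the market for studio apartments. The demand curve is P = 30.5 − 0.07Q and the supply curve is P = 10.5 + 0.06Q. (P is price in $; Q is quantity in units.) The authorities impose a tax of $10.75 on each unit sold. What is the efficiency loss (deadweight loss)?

Competitive equilibrium: 30.5 − 0.07Q = 10.5 + 0.06Q → Q* = 153.8462, P* = 19.7308.
With the tax, the buyer price exceeds the seller price by 10.75: (30.5 − 0.07Q) − (10.5 + 0.06Q) = 10.75 → Q' = 71.1538.
ΔQ = 153.8462 − 71.1538 = 82.6924; the wedge equals the tax, 10.75.
The triangle = ½ × 82.6924 × 10.75 = $444.47.

$444.47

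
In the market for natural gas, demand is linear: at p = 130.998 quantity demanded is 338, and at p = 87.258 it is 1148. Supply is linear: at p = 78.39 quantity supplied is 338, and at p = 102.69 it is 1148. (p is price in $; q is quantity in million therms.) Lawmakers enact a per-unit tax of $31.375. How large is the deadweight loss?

$5859.47 million

Demand slope = (87.258 − 130.998)/(1148 − 338) = −0.054, so p = 149.25 − 0.054q.
Supply slope = (102.69 − 78.39)/(1148 − 338) = 0.03, so p = 68.25 + 0.03q.
Competitive equilibrium: 149.25 − 0.054q = 68.25 + 0.03q → q* = 964.2857, p* = 97.1786.
With the tax, the buyer price exceeds the seller price by 31.375: (149.25 − 0.054q) − (68.25 + 0.03q) = 31.375 → q' = 590.7738.
Δq = 964.2857 − 590.7738 = 373.5119; the wedge equals the tax, 31.375.
Deadweight loss = ½ × 373.5119 × 31.375 = $5859.47 million.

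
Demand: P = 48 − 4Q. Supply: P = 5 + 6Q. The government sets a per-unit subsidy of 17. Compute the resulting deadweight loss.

14.45

Competitive equilibrium: 48 − 4Q = 5 + 6Q → Q* = 4.3, P* = 30.8.
The subsidy lowers effective supply by 17: P = 6Q − 12.
New quantity: 48 − 4Q = 6Q − 12 → Q' = 6.
Overproduction ΔQ = 6 − 4.3 = 1.7; wedge = subsidy = 17.
DWL = ½ × 1.7 × 17 = 14.45.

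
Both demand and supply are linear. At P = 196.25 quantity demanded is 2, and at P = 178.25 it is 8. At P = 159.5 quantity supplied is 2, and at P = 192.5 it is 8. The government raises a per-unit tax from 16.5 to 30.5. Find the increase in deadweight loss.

Demand slope = (178.25 − 196.25)/(8 − 2) = −3, so P = 202.25 − 3Q.
Supply slope = (192.5 − 159.5)/(8 − 2) = 5.5, so P = 148.5 + 5.5Q.
Competitive equilibrium: 202.25 − 3Q = 148.5 + 5.5Q → Q* = 6.3235, P* = 183.2794.
For a per-unit tax t: ΔQ = t/8.5, so DWL = ½·t·(t/8.5) = t²/17.
At t = 16.5: DWL = 16.015. At t = 30.5: DWL = 54.721.
Increase = 54.721 − 16.015 = 38.71.

38.71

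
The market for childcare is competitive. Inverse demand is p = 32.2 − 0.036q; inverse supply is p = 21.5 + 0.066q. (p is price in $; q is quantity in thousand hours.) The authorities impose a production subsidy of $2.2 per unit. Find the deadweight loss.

Competitive equilibrium: 32.2 − 0.036q = 21.5 + 0.066q → q* = 104.902, p* = 28.4235.
The subsidy lowers effective supply by 2.2: p = 19.3 + 0.066q.
New quantity: 32.2 − 0.036q = 19.3 + 0.066q → q' = 126.4706.
Overproduction Δq = 126.4706 − 104.902 = 21.5686; wedge = subsidy = 2.2.
Deadweight loss = ½ × 21.5686 × 2.2 = $23.73 thousand.

$23.73 thousand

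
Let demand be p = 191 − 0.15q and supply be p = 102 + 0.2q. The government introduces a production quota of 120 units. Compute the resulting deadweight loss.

3155.71

Competitive equilibrium: 191 − 0.15q = 102 + 0.2q → q* = 254.2857, p* = 152.8571.
At q = 120: demand price = 191 − 0.15·120 = 173; supply price = 102 + 0.2·120 = 126.
Δq = 254.2857 − 120 = 134.2857; wedge = 173 − 126 = 47.
Welfare loss = ½ × 134.2857 × 47 = 3155.71.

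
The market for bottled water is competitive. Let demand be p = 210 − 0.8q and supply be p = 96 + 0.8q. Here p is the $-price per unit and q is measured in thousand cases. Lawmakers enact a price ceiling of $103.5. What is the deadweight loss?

Competitive equilibrium: 210 − 0.8q = 96 + 0.8q → q* = 71.25, p* = 153.
At the ceiling p = 103.5, quantity supplied = (103.5 − 96)/0.8 = 9.375.
Willingness to pay at q' = 9.375: 210 − 0.8·9.375 = 202.5.
Δq = 71.25 − 9.375 = 61.875; wedge = 202.5 − 103.5 = 99.
Deadweight loss = ½ × 61.875 × 99 = $3062.81 thousand.

$3062.81 thousand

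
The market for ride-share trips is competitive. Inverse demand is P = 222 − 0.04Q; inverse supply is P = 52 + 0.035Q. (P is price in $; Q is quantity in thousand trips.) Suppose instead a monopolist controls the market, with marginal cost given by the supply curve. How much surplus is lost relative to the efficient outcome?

Competitive equilibrium: 222 − 0.04Q = 52 + 0.035Q → Q* = 2266.66667, P* = 131.33333.
Marginal revenue: MR = 222 − 0.08Q. Set MR = MC: 222 − 0.08Q = 52 + 0.035Q → Q_m = 1478.26087.
Price P_m = 222 − 0.04·1478.26087 = 162.86957; MC(Q_m) = 52 + 0.035·1478.26087 = 103.73913.
Competitive Q* = 2266.66667, so ΔQ = 788.4058; wedge = 162.86957 − 103.73913 = 59.13044.
Deadweight loss = ½ × 788.4058 × 59.13044 = $23309.39 thousand.

$23309.39 thousand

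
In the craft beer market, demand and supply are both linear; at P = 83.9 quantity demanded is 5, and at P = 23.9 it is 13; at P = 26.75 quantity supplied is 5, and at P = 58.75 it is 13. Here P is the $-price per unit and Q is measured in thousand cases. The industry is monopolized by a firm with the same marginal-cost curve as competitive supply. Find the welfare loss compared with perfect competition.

$89.05 thousand

Demand slope = (23.9 − 83.9)/(13 − 5) = −7.5, so P = 121.4 − 7.5Q.
Supply slope = (58.75 − 26.75)/(13 − 5) = 4, so P = 6.75 + 4Q.
Competitive equilibrium: 121.4 − 7.5Q = 6.75 + 4Q → Q* = 9.9696, P* = 46.6283.
Marginal revenue: MR = 121.4 − 15Q. Set MR = MC: 121.4 − 15Q = 6.75 + 4Q → Q_m = 6.0342.
Price P_m = 121.4 − 7.5·6.0342 = 76.1435; MC(Q_m) = 6.75 + 4·6.0342 = 30.8868.
Competitive Q* = 9.9696, so ΔQ = 3.9354; wedge = 76.1435 − 30.8868 = 45.2567.
Deadweight loss = ½ × 3.9354 × 45.2567 = $89.05 thousand.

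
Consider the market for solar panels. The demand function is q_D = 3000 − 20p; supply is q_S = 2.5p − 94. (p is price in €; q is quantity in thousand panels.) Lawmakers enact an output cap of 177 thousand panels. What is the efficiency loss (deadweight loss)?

€1191.74 thousand

In inverse form: demand p = 150 − 0.05q, supply p = 37.6 + 0.4q.
Competitive equilibrium: 150 − 0.05q = 37.6 + 0.4q → q* = 249.7778, p* = 137.5111.
At q = 177: demand price = 150 − 0.05·177 = 141.15; supply price = 37.6 + 0.4·177 = 108.4.
Δq = 249.7778 − 177 = 72.7778; wedge = 141.15 − 108.4 = 32.75.
Welfare loss = ½ × 72.7778 × 32.75 = €1191.74 thousand.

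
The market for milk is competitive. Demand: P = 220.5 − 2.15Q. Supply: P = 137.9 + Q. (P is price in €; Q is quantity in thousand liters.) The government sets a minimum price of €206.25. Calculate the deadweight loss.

€604.70 thousand

Competitive equilibrium: 220.5 − 2.15Q = 137.9 + Q → Q* = 26.2222, P* = 164.1222.
At the floor P = 206.25, quantity demanded = (220.5 − 206.25)/2.15 = 6.6279.
Sellers' marginal cost at Q' = 6.6279: 137.9 + 1·6.6279 = 144.5279.
ΔQ = 26.2222 − 6.6279 = 19.5943; wedge = 206.25 − 144.5279 = 61.7221.
The triangle = ½ × 19.5943 × 61.7221 = €604.70 thousand.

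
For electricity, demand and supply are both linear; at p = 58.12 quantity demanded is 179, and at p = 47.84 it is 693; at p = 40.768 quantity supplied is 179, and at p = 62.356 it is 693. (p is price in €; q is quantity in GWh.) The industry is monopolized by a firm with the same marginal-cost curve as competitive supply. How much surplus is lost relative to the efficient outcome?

Demand slope = (47.84 − 58.12)/(693 − 179) = −0.02, so p = 61.7 − 0.02q.
Supply slope = (62.356 − 40.768)/(693 − 179) = 0.042, so p = 33.25 + 0.042q.
Competitive equilibrium: 61.7 − 0.02q = 33.25 + 0.042q → q* = 458.871, p* = 52.5226.
Marginal revenue: MR = 61.7 − 0.04q. Set MR = MC: 61.7 − 0.04q = 33.25 + 0.042q → q_m = 346.9512.
Price p_m = 61.7 − 0.02·346.9512 = 54.761; MC(q_m) = 33.25 + 0.042·346.9512 = 47.822.
Competitive q* = 458.871, so Δq = 111.9198; wedge = 54.761 − 47.822 = 6.939.
DWL = ½ × 111.9198 × 6.939 = €388.31.

€388.31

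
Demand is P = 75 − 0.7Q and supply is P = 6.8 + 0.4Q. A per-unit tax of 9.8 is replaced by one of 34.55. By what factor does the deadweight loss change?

12.429

Competitive equilibrium: 75 − 0.7Q = 6.8 + 0.4Q → Q* = 62, P* = 31.6.
For a per-unit tax t: ΔQ = t/1.1, so DWL = ½·t·(t/1.1) = t²/2.2.
At t = 9.8: DWL = 43.655. At t = 34.55: DWL = 542.592.
Ratio = (34.55/9.8)² = 12.429.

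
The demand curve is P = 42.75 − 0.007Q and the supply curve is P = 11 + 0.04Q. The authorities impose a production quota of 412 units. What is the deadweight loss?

Competitive equilibrium: 42.75 − 0.007Q = 11 + 0.04Q → Q* = 675.5319, P* = 38.0213.
At Q = 412: demand price = 42.75 − 0.007·412 = 39.866; supply price = 11 + 0.04·412 = 27.48.
ΔQ = 675.5319 − 412 = 263.5319; wedge = 39.866 − 27.48 = 12.386.
DWL = ½ × 263.5319 × 12.386 = 1632.05.

1632.05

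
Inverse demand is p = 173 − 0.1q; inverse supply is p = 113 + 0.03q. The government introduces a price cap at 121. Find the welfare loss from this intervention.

Competitive equilibrium: 173 − 0.1q = 113 + 0.03q → q* = 461.53846, p* = 126.84615.
At the ceiling p = 121, quantity supplied = (121 − 113)/0.03 = 266.66667.
Willingness to pay at q' = 266.66667: 173 − 0.1·266.66667 = 146.33333.
Δq = 461.53846 − 266.66667 = 194.87179; wedge = 146.33333 − 121 = 25.33333.
Welfare loss = ½ × 194.87179 × 25.33333 = 2468.38.

2468.38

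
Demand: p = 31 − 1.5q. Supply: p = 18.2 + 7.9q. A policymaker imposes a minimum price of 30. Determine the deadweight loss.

Competitive equilibrium: 31 − 1.5q = 18.2 + 7.9q → q* = 1.3617, p* = 28.9574.
At the floor p = 30, quantity demanded = (31 − 30)/1.5 = 0.6667.
Sellers' marginal cost at q' = 0.6667: 18.2 + 7.9·0.6667 = 23.4669.
Δq = 1.3617 − 0.6667 = 0.695; wedge = 30 − 23.4669 = 6.5331.
DWL = ½ × 0.695 × 6.5331 = 2.27.

2.27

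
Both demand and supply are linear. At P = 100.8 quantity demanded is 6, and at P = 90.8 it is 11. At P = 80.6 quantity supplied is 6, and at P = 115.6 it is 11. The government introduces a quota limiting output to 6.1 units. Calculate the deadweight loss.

Demand slope = (90.8 − 100.8)/(11 − 6) = −2, so P = 112.8 − 2Q.
Supply slope = (115.6 − 80.6)/(11 − 6) = 7, so P = 38.6 + 7Q.
Competitive equilibrium: 112.8 − 2Q = 38.6 + 7Q → Q* = 8.2444, P* = 96.3111.
At Q = 6.1: demand price = 112.8 − 2·6.1 = 100.6; supply price = 38.6 + 7·6.1 = 81.3.
ΔQ = 8.2444 − 6.1 = 2.1444; wedge = 100.6 − 81.3 = 19.3.
Deadweight loss = ½ × 2.1444 × 19.3 = 20.69.

20.69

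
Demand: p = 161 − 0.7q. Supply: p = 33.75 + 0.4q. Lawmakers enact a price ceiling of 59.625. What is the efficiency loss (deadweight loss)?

Competitive equilibrium: 161 − 0.7q = 33.75 + 0.4q → q* = 115.6818, p* = 80.0227.
At the ceiling p = 59.625, quantity supplied = (59.625 − 33.75)/0.4 = 64.6875.
Willingness to pay at q' = 64.6875: 161 − 0.7·64.6875 = 115.7188.
Δq = 115.6818 − 64.6875 = 50.9943; wedge = 115.7188 − 59.625 = 56.0938.
Welfare loss = ½ × 50.9943 × 56.0938 = 1430.23.

1430.23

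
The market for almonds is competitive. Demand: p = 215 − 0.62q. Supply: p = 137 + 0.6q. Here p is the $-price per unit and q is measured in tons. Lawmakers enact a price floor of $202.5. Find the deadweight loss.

$1168.81

Competitive equilibrium: 215 − 0.62q = 137 + 0.6q → q* = 63.9344, p* = 175.3607.
At the floor p = 202.5, quantity demanded = (215 − 202.5)/0.62 = 20.1613.
Sellers' marginal cost at q' = 20.1613: 137 + 0.6·20.1613 = 149.0968.
Δq = 63.9344 − 20.1613 = 43.7731; wedge = 202.5 − 149.0968 = 53.4032.
The triangle = ½ × 43.7731 × 53.4032 = $1168.81.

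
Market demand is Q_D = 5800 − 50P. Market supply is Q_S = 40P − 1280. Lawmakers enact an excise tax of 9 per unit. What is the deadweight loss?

In inverse form: demand P = 116 − 0.02Q, supply P = 32 + 0.025Q.
Competitive equilibrium: 116 − 0.02Q = 32 + 0.025Q → Q* = 1866.6667, P* = 78.6667.
With the tax, the buyer price exceeds the seller price by 9: (116 − 0.02Q) − (32 + 0.025Q) = 9 → Q' = 1666.6667.
ΔQ = 1866.6667 − 1666.6667 = 200; the wedge equals the tax, 9.
DWL = ½ × 200 × 9 = 900.

900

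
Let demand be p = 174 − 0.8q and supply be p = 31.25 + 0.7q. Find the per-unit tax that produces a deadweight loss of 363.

33

Competitive equilibrium: 174 − 0.8q = 31.25 + 0.7q → q* = 95.1667, p* = 97.8667.
A tax t gives Δq = t/1.5 and wedge t, so DWL = t²/3.
t²/3 = 363 → t² = 1089 → t = 33.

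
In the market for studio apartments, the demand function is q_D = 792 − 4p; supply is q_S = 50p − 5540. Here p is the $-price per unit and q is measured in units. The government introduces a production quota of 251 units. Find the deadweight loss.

In inverse form: demand p = 198 − 0.25q, supply p = 110.8 + 0.02q.
Competitive equilibrium: 198 − 0.25q = 110.8 + 0.02q → q* = 322.963, p* = 117.2593.
At q = 251: demand price = 198 − 0.25·251 = 135.25; supply price = 110.8 + 0.02·251 = 115.82.
Δq = 322.963 − 251 = 71.963; wedge = 135.25 − 115.82 = 19.43.
DWL = ½ × 71.963 × 19.43 = $699.12.

$699.12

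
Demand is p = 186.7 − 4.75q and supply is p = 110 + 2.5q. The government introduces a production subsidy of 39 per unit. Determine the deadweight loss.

Competitive equilibrium: 186.7 − 4.75q = 110 + 2.5q → q* = 10.5793, p* = 136.4483.
The subsidy lowers effective supply by 39: p = 71 + 2.5q.
New quantity: 186.7 − 4.75q = 71 + 2.5q → q' = 15.9586.
Overproduction Δq = 15.9586 − 10.5793 = 5.3793; wedge = subsidy = 39.
The triangle = ½ × 5.3793 × 39 = 104.90.

104.90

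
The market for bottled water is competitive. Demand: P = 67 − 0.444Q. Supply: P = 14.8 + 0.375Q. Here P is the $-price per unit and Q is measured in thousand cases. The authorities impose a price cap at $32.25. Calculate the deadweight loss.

Competitive equilibrium: 67 − 0.444Q = 14.8 + 0.375Q → Q* = 63.7363, P* = 38.7011.
At the ceiling P = 32.25, quantity supplied = (32.25 − 14.8)/0.375 = 46.5333.
Willingness to pay at Q' = 46.5333: 67 − 0.444·46.5333 = 46.3392.
ΔQ = 63.7363 − 46.5333 = 17.203; wedge = 46.3392 − 32.25 = 14.0892.
Welfare loss = ½ × 17.203 × 14.0892 = $121.19 thousand.

$121.19 thousand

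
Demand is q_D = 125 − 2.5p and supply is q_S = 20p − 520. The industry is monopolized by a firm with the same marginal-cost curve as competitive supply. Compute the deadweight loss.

141.73

In inverse form: demand p = 50 − 0.4q, supply p = 26 + 0.05q.
Competitive equilibrium: 50 − 0.4q = 26 + 0.05q → q* = 53.3333, p* = 28.6667.
Marginal revenue: MR = 50 − 0.8q. Set MR = MC: 50 − 0.8q = 26 + 0.05q → q_m = 28.2353.
Price p_m = 50 − 0.4·28.2353 = 38.7059; MC(q_m) = 26 + 0.05·28.2353 = 27.4118.
Competitive q* = 53.3333, so Δq = 25.098; wedge = 38.7059 − 27.4118 = 11.2941.
Welfare loss = ½ × 25.098 × 11.2941 = 141.73.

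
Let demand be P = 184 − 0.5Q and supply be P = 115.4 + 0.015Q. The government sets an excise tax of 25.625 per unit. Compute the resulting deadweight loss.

637.52

Competitive equilibrium: 184 − 0.5Q = 115.4 + 0.015Q → Q* = 133.2039, P* = 117.3981.
With the tax, the buyer price exceeds the seller price by 25.625: (184 − 0.5Q) − (115.4 + 0.015Q) = 25.625 → Q' = 83.4466.
ΔQ = 133.2039 − 83.4466 = 49.7573; the wedge equals the tax, 25.625.
Welfare loss = ½ × 49.7573 × 25.625 = 637.52.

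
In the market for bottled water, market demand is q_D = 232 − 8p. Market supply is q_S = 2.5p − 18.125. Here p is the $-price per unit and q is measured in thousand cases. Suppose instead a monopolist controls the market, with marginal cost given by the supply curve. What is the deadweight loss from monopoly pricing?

$16.66 thousand

In inverse form: demand p = 29 − 0.125q, supply p = 7.25 + 0.4q.
Competitive equilibrium: 29 − 0.125q = 7.25 + 0.4q → q* = 41.4286, p* = 23.8214.
Marginal revenue: MR = 29 − 0.25q. Set MR = MC: 29 − 0.25q = 7.25 + 0.4q → q_m = 33.4615.
Price p_m = 29 − 0.125·33.4615 = 24.8173; MC(q_m) = 7.25 + 0.4·33.4615 = 20.6346.
Competitive q* = 41.4286, so Δq = 7.9671; wedge = 24.8173 − 20.6346 = 4.1827.
Welfare loss = ½ × 7.9671 × 4.1827 = $16.66 thousand.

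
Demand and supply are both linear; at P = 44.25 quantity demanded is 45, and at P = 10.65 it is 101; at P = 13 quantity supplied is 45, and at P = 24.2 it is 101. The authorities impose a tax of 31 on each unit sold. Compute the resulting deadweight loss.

600.625

Demand slope = (10.65 − 44.25)/(101 − 45) = −0.6, so P = 71.25 − 0.6Q.
Supply slope = (24.2 − 13)/(101 − 45) = 0.2, so P = 4 + 0.2Q.
Competitive equilibrium: 71.25 − 0.6Q = 4 + 0.2Q → Q* = 84.0625, P* = 20.8125.
With the tax, the buyer price exceeds the seller price by 31: (71.25 − 0.6Q) − (4 + 0.2Q) = 31 → Q' = 45.3125.
ΔQ = 84.0625 − 45.3125 = 38.75; the wedge equals the tax, 31.
Deadweight loss = ½ × 38.75 × 31 = 600.625.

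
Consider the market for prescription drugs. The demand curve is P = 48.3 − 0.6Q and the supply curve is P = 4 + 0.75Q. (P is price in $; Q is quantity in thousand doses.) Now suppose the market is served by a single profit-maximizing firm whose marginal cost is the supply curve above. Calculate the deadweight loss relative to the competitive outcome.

Competitive equilibrium: 48.3 − 0.6Q = 4 + 0.75Q → Q* = 32.8148, P* = 28.6111.
Marginal revenue: MR = 48.3 − 1.2Q. Set MR = MC: 48.3 − 1.2Q = 4 + 0.75Q → Q_m = 22.7179.
Price P_m = 48.3 − 0.6·22.7179 = 34.6693; MC(Q_m) = 4 + 0.75·22.7179 = 21.0384.
Competitive Q* = 32.8148, so ΔQ = 10.0969; wedge = 34.6693 − 21.0384 = 13.6309.
DWL = ½ × 10.0969 × 13.6309 = $68.81 thousand.

$68.81 thousand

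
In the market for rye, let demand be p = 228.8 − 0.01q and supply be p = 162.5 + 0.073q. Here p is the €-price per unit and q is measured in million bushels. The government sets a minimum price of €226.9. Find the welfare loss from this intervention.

Competitive equilibrium: 228.8 − 0.01q = 162.5 + 0.073q → q* = 798.7952, p* = 220.812.
At the floor p = 226.9, quantity demanded = (228.8 − 226.9)/0.01 = 190.
Sellers' marginal cost at q' = 190: 162.5 + 0.073·190 = 176.37.
Δq = 798.7952 − 190 = 608.7952; wedge = 226.9 − 176.37 = 50.53.
DWL = ½ × 608.7952 × 50.53 = €15381.21 million.

€15381.21 million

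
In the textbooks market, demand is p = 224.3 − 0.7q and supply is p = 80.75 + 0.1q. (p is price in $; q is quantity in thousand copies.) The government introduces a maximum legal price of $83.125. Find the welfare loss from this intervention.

Competitive equilibrium: 224.3 − 0.7q = 80.75 + 0.1q → q* = 179.4375, p* = 98.6938.
At the ceiling p = 83.125, quantity supplied = (83.125 − 80.75)/0.1 = 23.75.
Willingness to pay at q' = 23.75: 224.3 − 0.7·23.75 = 207.675.
Δq = 179.4375 − 23.75 = 155.6875; wedge = 207.675 − 83.125 = 124.55.
Welfare loss = ½ × 155.6875 × 124.55 = $9695.44 thousand.

$9695.44 thousand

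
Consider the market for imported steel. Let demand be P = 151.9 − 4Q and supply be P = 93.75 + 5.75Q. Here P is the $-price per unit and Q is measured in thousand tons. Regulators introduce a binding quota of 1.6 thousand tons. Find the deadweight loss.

$92.85 thousand

Competitive equilibrium: 151.9 − 4Q = 93.75 + 5.75Q → Q* = 5.9641, P* = 128.0436.
At Q = 1.6: demand price = 151.9 − 4·1.6 = 145.5; supply price = 93.75 + 5.75·1.6 = 102.95.
ΔQ = 5.9641 − 1.6 = 4.3641; wedge = 145.5 − 102.95 = 42.55.
DWL = ½ × 4.3641 × 42.55 = $92.85 thousand.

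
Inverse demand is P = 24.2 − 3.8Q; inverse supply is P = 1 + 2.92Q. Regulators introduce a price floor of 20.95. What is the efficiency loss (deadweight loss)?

Competitive equilibrium: 24.2 − 3.8Q = 1 + 2.92Q → Q* = 3.4524, P* = 11.081.
At the floor P = 20.95, quantity demanded = (24.2 − 20.95)/3.8 = 0.8553.
Sellers' marginal cost at Q' = 0.8553: 1 + 2.92·0.8553 = 3.4975.
ΔQ = 3.4524 − 0.8553 = 2.5971; wedge = 20.95 − 3.4975 = 17.4525.
Deadweight loss = ½ × 2.5971 × 17.4525 = 22.66.

22.66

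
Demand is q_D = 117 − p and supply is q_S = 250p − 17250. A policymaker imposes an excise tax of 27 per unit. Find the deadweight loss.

363.05

In inverse form: demand p = 117 − q, supply p = 69 + 0.004q.
Competitive equilibrium: 117 − q = 69 + 0.004q → q* = 47.8088, p* = 69.1912.
With the tax, the buyer price exceeds the seller price by 27: (117 − q) − (69 + 0.004q) = 27 → q' = 20.9163.
Δq = 47.8088 − 20.9163 = 26.8925; the wedge equals the tax, 27.
The triangle = ½ × 26.8925 × 27 = 363.05.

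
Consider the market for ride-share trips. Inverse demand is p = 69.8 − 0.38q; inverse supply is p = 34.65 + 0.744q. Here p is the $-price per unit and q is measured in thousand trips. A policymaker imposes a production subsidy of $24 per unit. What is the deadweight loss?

$256.23 thousand

Competitive equilibrium: 69.8 − 0.38q = 34.65 + 0.744q → q* = 31.2722, p* = 57.9165.
The subsidy lowers effective supply by 24: p = 10.65 + 0.744q.
New quantity: 69.8 − 0.38q = 10.65 + 0.744q → q' = 52.6246.
Overproduction Δq = 52.6246 − 31.2722 = 21.3524; wedge = subsidy = 24.
Welfare loss = ½ × 21.3524 × 24 = $256.23 thousand.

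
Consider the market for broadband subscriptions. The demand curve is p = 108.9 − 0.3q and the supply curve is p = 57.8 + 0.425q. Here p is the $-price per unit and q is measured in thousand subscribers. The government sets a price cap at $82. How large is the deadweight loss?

$66.47 thousand

Competitive equilibrium: 108.9 − 0.3q = 57.8 + 0.425q → q* = 70.4828, p* = 87.7552.
At the ceiling p = 82, quantity supplied = (82 − 57.8)/0.425 = 56.9412.
Willingness to pay at q' = 56.9412: 108.9 − 0.3·56.9412 = 91.8176.
Δq = 70.4828 − 56.9412 = 13.5416; wedge = 91.8176 − 82 = 9.8176.
Welfare loss = ½ × 13.5416 × 9.8176 = $66.47 thousand.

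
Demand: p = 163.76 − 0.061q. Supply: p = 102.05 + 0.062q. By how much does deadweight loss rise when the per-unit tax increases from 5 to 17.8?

Competitive equilibrium: 163.76 − 0.061q = 102.05 + 0.062q → q* = 501.7073, p* = 133.1559.
For a per-unit tax t: Δq = t/0.123, so DWL = ½·t·(t/0.123) = t²/0.246.
At t = 5: DWL = 101.626. At t = 17.8: DWL = 1287.967.
Increase = 1287.967 − 101.626 = 1186.34.

1186.34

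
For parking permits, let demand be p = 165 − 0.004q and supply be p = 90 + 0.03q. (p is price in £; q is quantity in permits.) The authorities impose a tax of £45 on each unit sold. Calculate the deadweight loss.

Competitive equilibrium: 165 − 0.004q = 90 + 0.03q → q* = 2205.8824, p* = 156.1765.
With the tax, the buyer price exceeds the seller price by 45: (165 − 0.004q) − (90 + 0.03q) = 45 → q' = 882.3529.
Δq = 2205.8824 − 882.3529 = 1323.5295; the wedge equals the tax, 45.
Welfare loss = ½ × 1323.5295 × 45 = £29779.41.

£29779.41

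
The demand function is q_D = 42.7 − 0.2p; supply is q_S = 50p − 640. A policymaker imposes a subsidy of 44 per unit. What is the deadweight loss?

In inverse form: demand p = 213.5 − 5q, supply p = 12.8 + 0.02q.
Competitive equilibrium: 213.5 − 5q = 12.8 + 0.02q → q* = 39.9801, p* = 13.5996.
The subsidy lowers effective supply by 44: p = 0.02q − 31.2.
New quantity: 213.5 − 5q = 0.02q − 31.2 → q' = 48.745.
Overproduction Δq = 48.745 − 39.9801 = 8.7649; wedge = subsidy = 44.
Welfare loss = ½ × 8.7649 × 44 = 192.83.

192.83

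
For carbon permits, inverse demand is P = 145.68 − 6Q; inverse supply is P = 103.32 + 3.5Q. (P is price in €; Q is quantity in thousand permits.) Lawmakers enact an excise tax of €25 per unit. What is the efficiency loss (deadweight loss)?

Competitive equilibrium: 145.68 − 6Q = 103.32 + 3.5Q → Q* = 4.4589, P* = 118.9263.
With the tax, the buyer price exceeds the seller price by 25: (145.68 − 6Q) − (103.32 + 3.5Q) = 25 → Q' = 1.8274.
ΔQ = 4.4589 − 1.8274 = 2.6315; the wedge equals the tax, 25.
DWL = ½ × 2.6315 × 25 = €32.89 thousand.

€32.89 thousand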